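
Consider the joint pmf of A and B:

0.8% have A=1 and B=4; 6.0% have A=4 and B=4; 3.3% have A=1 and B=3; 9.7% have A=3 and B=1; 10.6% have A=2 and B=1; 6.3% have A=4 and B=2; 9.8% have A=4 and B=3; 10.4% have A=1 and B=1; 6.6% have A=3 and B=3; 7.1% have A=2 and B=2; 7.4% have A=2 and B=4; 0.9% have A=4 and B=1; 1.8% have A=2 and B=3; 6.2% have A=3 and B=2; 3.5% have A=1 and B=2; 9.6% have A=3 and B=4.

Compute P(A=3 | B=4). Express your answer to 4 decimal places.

0.4034

P(B=4) = 0.008 + 0.074 + 0.096 + 0.060 = 0.238.
P(A=3 | B=4) = 0.096/0.238 = 0.4034.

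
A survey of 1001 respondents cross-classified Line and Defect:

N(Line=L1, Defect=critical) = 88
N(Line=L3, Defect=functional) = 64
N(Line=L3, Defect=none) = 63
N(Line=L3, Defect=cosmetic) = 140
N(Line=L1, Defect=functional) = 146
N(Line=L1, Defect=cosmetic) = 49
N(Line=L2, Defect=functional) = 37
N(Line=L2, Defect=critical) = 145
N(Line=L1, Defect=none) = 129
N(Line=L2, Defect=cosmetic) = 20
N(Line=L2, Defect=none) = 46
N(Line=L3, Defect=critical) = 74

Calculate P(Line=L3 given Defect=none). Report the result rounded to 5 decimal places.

Total with Defect=none: 129 + 46 + 63 = 238.
P(Line=L3 | Defect=none) = 63/238 = 0.26471.

0.26471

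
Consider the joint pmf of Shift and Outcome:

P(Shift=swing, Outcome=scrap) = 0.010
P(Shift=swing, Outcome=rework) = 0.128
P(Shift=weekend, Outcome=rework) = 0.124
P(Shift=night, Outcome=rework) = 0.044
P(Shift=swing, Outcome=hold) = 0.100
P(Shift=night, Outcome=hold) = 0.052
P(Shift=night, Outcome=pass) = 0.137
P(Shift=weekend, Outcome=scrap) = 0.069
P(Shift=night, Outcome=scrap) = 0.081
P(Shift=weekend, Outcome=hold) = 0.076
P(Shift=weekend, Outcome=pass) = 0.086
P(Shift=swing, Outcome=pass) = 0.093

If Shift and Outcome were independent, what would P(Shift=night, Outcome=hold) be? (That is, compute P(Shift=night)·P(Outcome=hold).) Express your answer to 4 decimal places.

0.0716

P(Shift=night) = 0.137 + 0.044 + 0.081 + 0.052 = 0.314.
P(Outcome=hold) = 0.100 + 0.052 + 0.076 = 0.228.
Product: 0.314 × 0.228 = 0.0716.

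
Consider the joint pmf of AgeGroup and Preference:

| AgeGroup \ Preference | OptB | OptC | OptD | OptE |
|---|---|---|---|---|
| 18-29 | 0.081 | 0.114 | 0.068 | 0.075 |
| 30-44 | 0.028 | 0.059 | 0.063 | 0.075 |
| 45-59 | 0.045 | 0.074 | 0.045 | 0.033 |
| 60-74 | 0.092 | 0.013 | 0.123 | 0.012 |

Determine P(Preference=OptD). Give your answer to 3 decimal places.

0.299

P(Preference=OptD) = 0.068 + 0.063 + 0.045 + 0.123 = 0.299.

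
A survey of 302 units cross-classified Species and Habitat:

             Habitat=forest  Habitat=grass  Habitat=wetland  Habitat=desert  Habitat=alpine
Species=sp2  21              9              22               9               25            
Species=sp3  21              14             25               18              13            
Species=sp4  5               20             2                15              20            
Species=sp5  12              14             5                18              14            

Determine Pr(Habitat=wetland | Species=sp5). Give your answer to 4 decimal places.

Total with Species=sp5: 12 + 14 + 5 + 18 + 14 = 63.
P(Habitat=wetland | Species=sp5) = 5/63 = 0.0794.

0.0794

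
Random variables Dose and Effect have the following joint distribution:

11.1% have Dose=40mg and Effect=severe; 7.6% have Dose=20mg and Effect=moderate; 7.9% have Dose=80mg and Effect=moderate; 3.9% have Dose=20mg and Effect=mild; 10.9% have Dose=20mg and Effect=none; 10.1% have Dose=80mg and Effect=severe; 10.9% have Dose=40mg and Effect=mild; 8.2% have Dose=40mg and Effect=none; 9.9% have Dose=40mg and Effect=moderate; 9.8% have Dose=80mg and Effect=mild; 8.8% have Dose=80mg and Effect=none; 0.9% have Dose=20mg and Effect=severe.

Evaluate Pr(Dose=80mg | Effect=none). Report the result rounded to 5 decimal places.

0.31541

P(Effect=none) = 0.109 + 0.082 + 0.088 = 0.279.
P(Dose=80mg | Effect=none) = 0.088/0.279 = 0.31541.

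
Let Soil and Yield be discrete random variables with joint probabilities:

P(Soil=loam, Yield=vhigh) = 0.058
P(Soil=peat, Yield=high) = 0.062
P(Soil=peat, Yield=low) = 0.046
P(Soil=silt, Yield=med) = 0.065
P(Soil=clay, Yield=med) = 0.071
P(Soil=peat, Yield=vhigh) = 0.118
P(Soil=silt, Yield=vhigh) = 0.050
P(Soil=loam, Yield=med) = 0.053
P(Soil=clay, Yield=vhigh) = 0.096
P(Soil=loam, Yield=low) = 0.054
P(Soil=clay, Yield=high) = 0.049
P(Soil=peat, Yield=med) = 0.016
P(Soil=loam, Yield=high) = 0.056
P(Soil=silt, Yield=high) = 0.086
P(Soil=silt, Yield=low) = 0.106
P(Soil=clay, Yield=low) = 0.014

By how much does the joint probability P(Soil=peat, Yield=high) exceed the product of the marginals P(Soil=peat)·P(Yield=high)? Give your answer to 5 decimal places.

P(Soil=peat) = 0.046 + 0.016 + 0.062 + 0.118 = 0.242.
P(Yield=high) = 0.056 + 0.049 + 0.086 + 0.062 = 0.253.
P(Soil=peat, Yield=high) − P(Soil=peat)P(Yield=high) = 0.062 − 0.242×0.253 = 0.00077.

0.00077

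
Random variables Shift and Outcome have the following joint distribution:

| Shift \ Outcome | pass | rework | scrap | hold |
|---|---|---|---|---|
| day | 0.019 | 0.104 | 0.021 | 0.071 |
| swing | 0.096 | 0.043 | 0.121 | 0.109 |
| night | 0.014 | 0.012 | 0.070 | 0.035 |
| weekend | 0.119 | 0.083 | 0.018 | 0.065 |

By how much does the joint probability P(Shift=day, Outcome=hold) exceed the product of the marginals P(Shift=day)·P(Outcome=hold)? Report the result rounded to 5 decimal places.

P(Shift=day) = 0.019 + 0.104 + 0.021 + 0.071 = 0.215.
P(Outcome=hold) = 0.071 + 0.109 + 0.035 + 0.065 = 0.280.
P(Shift=day, Outcome=hold) − P(Shift=day)P(Outcome=hold) = 0.071 − 0.215×0.280 = 0.01080.

0.01080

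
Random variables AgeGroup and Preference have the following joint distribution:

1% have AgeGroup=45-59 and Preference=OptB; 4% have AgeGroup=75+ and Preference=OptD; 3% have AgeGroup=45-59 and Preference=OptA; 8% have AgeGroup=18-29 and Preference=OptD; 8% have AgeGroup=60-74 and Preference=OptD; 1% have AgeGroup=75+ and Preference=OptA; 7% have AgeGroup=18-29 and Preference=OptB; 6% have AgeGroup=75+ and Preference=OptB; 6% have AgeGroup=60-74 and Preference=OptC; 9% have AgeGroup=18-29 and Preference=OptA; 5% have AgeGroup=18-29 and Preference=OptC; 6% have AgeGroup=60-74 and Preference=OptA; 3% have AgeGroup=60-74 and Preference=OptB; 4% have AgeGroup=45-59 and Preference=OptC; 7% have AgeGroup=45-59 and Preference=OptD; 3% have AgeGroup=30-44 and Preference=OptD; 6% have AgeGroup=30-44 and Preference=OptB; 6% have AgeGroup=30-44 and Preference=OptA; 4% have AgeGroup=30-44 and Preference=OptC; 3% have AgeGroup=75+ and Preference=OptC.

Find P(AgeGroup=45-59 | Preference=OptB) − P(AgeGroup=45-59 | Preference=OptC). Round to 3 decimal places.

-0.138

P(Preference=OptB) = 0.07 + 0.06 + 0.01 + 0.03 + 0.06 = 0.23; P(AgeGroup=45-59 | Preference=OptB) = 0.01/0.23 = 0.0435.
P(Preference=OptC) = 0.05 + 0.04 + 0.04 + 0.06 + 0.03 = 0.22; P(AgeGroup=45-59 | Preference=OptC) = 0.04/0.22 = 0.1818.
Difference = -0.138.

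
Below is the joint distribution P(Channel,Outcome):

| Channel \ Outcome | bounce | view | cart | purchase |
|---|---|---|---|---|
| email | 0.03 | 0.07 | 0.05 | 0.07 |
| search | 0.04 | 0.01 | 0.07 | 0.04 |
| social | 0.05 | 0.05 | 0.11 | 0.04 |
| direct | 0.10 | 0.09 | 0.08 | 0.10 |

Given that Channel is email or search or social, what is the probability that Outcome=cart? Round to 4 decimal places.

P(Channel=email) = 0.03 + 0.07 + 0.05 + 0.07 = 0.22.
P(Channel=search) = 0.04 + 0.01 + 0.07 + 0.04 = 0.16.
P(Channel=social) = 0.05 + 0.05 + 0.11 + 0.04 = 0.25.
P(Channel ∈ {email, search, social}) = 0.22 + 0.16 + 0.25 = 0.63; P(Outcome=cart, Channel ∈ {email, search, social}) = 0.05 + 0.07 + 0.11 = 0.23.
P(Outcome=cart | Channel ∈ {email, search, social}) = 0.23/0.63 = 0.3651.

0.3651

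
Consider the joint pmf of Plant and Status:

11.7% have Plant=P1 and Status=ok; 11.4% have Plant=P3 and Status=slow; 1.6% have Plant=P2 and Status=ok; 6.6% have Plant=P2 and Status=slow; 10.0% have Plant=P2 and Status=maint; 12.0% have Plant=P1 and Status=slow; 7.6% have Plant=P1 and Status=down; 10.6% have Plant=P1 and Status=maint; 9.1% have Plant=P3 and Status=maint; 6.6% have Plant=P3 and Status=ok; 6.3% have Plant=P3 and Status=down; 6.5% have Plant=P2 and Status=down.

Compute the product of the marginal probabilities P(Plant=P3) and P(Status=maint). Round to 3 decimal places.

0.099

P(Plant=P3) = 0.066 + 0.114 + 0.063 + 0.091 = 0.334.
P(Status=maint) = 0.106 + 0.100 + 0.091 = 0.297.
Product: 0.334 × 0.297 = 0.099.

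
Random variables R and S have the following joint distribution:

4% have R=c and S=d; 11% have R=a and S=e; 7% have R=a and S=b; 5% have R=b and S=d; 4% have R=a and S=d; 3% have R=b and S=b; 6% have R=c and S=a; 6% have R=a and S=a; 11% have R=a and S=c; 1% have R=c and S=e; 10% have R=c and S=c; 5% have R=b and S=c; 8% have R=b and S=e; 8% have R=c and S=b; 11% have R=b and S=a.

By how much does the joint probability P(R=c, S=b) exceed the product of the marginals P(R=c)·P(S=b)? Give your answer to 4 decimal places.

0.0278

P(R=c) = 0.06 + 0.08 + 0.10 + 0.04 + 0.01 = 0.29.
P(S=b) = 0.07 + 0.03 + 0.08 = 0.18.
P(R=c, S=b) − P(R=c)P(S=b) = 0.08 − 0.29×0.18 = 0.0278.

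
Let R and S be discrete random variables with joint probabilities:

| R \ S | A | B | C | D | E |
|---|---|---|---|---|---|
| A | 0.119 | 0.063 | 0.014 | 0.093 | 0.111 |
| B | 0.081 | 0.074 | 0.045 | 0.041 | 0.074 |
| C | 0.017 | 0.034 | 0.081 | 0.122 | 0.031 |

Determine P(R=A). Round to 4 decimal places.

P(R=A) = 0.119 + 0.063 + 0.014 + 0.093 + 0.111 = 0.400.

0.4000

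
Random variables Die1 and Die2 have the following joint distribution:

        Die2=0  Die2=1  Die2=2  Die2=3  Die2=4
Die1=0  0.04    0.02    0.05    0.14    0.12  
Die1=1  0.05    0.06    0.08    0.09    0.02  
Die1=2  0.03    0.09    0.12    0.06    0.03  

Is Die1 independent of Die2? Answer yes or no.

no

P(Die1=0) = 0.37 and P(Die2=4) = 0.17, so their product is 0.0629, but P(Die1=0, Die2=4) = 0.12. Since these differ, Die1 and Die2 are not independent.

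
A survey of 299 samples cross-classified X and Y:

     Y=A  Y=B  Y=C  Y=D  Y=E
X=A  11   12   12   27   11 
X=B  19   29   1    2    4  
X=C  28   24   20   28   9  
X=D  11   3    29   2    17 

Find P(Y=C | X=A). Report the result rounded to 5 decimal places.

Total with X=A: 11 + 12 + 12 + 27 + 11 = 73.
P(Y=C | X=A) = 12/73 = 0.16438.

0.16438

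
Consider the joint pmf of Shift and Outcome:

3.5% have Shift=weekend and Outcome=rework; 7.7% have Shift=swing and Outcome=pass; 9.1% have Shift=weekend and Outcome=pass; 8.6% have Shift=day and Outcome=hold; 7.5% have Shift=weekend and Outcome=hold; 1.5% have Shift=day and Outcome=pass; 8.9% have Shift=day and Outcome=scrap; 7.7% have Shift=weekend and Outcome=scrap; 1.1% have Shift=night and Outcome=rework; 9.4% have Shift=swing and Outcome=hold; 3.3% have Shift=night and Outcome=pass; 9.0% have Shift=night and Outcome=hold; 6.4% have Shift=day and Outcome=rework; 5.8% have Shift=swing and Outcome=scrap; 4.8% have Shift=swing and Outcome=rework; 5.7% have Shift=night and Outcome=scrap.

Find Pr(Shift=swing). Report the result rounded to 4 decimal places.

0.2770

P(Shift=swing) = 0.077 + 0.048 + 0.058 + 0.094 = 0.277.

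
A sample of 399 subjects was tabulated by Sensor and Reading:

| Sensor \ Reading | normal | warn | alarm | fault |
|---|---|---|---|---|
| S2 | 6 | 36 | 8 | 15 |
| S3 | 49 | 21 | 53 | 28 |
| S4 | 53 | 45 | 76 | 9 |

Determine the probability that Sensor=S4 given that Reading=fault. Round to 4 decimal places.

Total with Reading=fault: 15 + 28 + 9 = 52.
P(Sensor=S4 | Reading=fault) = 9/52 = 0.1731.

0.1731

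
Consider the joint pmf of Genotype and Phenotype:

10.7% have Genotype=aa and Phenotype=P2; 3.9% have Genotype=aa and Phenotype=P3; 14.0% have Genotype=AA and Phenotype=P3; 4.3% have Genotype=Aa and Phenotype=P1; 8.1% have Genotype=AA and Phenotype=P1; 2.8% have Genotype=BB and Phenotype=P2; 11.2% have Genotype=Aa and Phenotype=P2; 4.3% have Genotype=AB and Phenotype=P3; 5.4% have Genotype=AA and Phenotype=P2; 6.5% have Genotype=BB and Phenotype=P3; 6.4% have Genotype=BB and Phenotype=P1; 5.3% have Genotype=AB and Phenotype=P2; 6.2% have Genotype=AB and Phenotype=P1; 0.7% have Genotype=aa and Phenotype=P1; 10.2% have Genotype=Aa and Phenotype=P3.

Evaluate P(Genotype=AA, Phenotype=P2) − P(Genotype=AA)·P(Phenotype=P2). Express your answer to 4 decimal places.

P(Genotype=AA) = 0.081 + 0.054 + 0.140 = 0.275.
P(Phenotype=P2) = 0.054 + 0.112 + 0.107 + 0.053 + 0.028 = 0.354.
P(Genotype=AA, Phenotype=P2) − P(Genotype=AA)P(Phenotype=P2) = 0.054 − 0.275×0.354 = -0.0434.

-0.0434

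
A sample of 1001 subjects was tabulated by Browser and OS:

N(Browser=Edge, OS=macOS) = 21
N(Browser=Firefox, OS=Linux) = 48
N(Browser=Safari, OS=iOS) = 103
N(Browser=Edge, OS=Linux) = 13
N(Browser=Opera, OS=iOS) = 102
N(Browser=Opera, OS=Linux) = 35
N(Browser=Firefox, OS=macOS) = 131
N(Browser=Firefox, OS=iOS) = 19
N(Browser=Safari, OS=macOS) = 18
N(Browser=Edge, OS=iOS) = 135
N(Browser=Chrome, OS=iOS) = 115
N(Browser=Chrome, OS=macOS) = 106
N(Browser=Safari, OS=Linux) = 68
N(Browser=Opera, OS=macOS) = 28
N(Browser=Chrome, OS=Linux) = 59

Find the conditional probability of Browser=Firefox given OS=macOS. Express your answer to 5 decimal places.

0.43092

Total with OS=macOS: 106 + 131 + 18 + 21 + 28 = 304.
P(Browser=Firefox | OS=macOS) = 131/304 = 0.43092.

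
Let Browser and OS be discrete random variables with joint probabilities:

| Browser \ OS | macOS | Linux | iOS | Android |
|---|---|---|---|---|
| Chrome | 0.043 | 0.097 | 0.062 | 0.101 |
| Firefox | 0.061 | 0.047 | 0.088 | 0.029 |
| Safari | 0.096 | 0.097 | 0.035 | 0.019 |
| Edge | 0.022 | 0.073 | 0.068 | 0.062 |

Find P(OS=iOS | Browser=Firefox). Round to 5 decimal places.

0.39111

P(Browser=Firefox) = 0.061 + 0.047 + 0.088 + 0.029 = 0.225.
P(OS=iOS | Browser=Firefox) = 0.088/0.225 = 0.39111.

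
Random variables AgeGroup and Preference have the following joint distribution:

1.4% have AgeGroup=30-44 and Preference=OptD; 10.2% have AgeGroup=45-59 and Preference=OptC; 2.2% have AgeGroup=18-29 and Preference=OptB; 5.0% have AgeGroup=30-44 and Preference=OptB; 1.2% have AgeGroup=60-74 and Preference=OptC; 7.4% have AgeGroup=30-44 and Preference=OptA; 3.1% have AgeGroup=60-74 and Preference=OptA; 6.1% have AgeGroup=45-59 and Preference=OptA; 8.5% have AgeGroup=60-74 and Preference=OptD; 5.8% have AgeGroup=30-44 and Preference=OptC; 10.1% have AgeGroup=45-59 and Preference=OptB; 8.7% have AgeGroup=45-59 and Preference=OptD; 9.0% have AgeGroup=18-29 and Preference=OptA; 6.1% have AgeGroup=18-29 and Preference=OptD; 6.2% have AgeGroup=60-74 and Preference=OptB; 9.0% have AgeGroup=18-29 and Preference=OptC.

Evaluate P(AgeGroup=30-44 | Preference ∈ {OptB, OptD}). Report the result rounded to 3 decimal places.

P(Preference=OptB) = 0.022 + 0.050 + 0.101 + 0.062 = 0.235.
P(Preference=OptD) = 0.061 + 0.014 + 0.087 + 0.085 = 0.247.
P(Preference ∈ {OptB, OptD}) = 0.235 + 0.247 = 0.482; P(AgeGroup=30-44, Preference ∈ {OptB, OptD}) = 0.050 + 0.014 = 0.064.
P(AgeGroup=30-44 | Preference ∈ {OptB, OptD}) = 0.064/0.482 = 0.133.

0.133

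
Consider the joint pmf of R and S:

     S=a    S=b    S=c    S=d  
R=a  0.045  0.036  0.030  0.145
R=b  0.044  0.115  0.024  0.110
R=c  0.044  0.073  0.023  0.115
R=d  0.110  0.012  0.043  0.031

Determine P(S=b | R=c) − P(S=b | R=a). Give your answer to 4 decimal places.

P(R=c) = 0.044 + 0.073 + 0.023 + 0.115 = 0.255; P(S=b | R=c) = 0.073/0.255 = 0.28627.
P(R=a) = 0.045 + 0.036 + 0.030 + 0.145 = 0.256; P(S=b | R=a) = 0.036/0.256 = 0.14063.
Difference = 0.1456.

0.1456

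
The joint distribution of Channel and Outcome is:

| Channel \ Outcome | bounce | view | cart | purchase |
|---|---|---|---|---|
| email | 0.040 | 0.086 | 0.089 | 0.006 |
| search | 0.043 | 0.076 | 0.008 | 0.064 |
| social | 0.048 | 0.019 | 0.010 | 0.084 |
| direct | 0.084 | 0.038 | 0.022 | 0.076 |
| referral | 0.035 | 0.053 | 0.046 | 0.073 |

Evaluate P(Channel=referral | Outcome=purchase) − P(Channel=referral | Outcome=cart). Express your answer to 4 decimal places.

P(Outcome=purchase) = 0.006 + 0.064 + 0.084 + 0.076 + 0.073 = 0.303; P(Channel=referral | Outcome=purchase) = 0.073/0.303 = 0.24092.
P(Outcome=cart) = 0.089 + 0.008 + 0.010 + 0.022 + 0.046 = 0.175; P(Channel=referral | Outcome=cart) = 0.046/0.175 = 0.26286.
Difference = -0.0219.

-0.0219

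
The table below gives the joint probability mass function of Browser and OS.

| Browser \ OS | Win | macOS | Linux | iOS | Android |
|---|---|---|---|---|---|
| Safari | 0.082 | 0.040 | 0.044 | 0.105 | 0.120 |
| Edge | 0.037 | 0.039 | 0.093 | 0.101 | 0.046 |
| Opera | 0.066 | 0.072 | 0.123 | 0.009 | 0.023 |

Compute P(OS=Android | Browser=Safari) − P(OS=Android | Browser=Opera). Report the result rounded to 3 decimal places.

P(Browser=Safari) = 0.082 + 0.040 + 0.044 + 0.105 + 0.120 = 0.391; P(OS=Android | Browser=Safari) = 0.120/0.391 = 0.3069.
P(Browser=Opera) = 0.066 + 0.072 + 0.123 + 0.009 + 0.023 = 0.293; P(OS=Android | Browser=Opera) = 0.023/0.293 = 0.0785.
Difference = 0.228.

0.228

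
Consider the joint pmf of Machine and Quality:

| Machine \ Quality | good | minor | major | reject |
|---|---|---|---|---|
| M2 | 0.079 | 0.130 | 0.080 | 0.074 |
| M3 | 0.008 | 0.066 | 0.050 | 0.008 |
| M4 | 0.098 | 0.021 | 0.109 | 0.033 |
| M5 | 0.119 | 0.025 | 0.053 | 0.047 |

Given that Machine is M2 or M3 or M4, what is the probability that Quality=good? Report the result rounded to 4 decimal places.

0.2447

P(Machine=M2) = 0.079 + 0.130 + 0.080 + 0.074 = 0.363.
P(Machine=M3) = 0.008 + 0.066 + 0.050 + 0.008 = 0.132.
P(Machine=M4) = 0.098 + 0.021 + 0.109 + 0.033 = 0.261.
P(Machine ∈ {M2, M3, M4}) = 0.363 + 0.132 + 0.261 = 0.756; P(Quality=good, Machine ∈ {M2, M3, M4}) = 0.079 + 0.008 + 0.098 = 0.185.
P(Quality=good | Machine ∈ {M2, M3, M4}) = 0.185/0.756 = 0.2447.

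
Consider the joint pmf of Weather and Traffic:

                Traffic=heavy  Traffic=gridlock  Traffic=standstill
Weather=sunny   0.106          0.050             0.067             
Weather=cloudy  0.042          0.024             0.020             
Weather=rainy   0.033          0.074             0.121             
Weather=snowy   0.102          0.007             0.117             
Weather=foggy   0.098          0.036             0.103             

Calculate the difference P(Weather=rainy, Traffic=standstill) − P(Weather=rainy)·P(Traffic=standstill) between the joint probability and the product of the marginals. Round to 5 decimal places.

0.02342

P(Weather=rainy) = 0.033 + 0.074 + 0.121 = 0.228.
P(Traffic=standstill) = 0.067 + 0.020 + 0.121 + 0.117 + 0.103 = 0.428.
P(Weather=rainy, Traffic=standstill) − P(Weather=rainy)P(Traffic=standstill) = 0.121 − 0.228×0.428 = 0.02342.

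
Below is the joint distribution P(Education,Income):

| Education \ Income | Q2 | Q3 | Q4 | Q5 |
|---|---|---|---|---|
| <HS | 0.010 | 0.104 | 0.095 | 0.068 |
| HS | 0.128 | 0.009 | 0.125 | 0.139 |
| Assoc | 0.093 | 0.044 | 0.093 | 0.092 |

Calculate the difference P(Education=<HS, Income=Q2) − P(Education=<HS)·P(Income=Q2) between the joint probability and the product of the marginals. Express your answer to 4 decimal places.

-0.0540

P(Education=<HS) = 0.010 + 0.104 + 0.095 + 0.068 = 0.277.
P(Income=Q2) = 0.010 + 0.128 + 0.093 = 0.231.
P(Education=<HS, Income=Q2) − P(Education=<HS)P(Income=Q2) = 0.010 − 0.277×0.231 = -0.0540.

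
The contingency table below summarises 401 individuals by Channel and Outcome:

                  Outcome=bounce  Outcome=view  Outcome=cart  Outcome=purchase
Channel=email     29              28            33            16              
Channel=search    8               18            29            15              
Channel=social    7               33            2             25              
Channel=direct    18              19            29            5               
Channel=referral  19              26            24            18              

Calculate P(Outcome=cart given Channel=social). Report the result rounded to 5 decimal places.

0.02985

Total with Channel=social: 7 + 33 + 2 + 25 = 67.
P(Outcome=cart | Channel=social) = 2/67 = 0.02985.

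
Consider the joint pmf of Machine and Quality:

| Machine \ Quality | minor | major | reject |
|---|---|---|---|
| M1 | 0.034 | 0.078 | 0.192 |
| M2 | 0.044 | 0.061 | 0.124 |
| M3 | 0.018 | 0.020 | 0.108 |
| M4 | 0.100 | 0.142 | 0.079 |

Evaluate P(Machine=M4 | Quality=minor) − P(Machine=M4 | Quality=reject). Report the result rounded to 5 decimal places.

0.35315

P(Quality=minor) = 0.034 + 0.044 + 0.018 + 0.100 = 0.196; P(Machine=M4 | Quality=minor) = 0.100/0.196 = 0.510204.
P(Quality=reject) = 0.192 + 0.124 + 0.108 + 0.079 = 0.503; P(Machine=M4 | Quality=reject) = 0.079/0.503 = 0.157058.
Difference = 0.35315.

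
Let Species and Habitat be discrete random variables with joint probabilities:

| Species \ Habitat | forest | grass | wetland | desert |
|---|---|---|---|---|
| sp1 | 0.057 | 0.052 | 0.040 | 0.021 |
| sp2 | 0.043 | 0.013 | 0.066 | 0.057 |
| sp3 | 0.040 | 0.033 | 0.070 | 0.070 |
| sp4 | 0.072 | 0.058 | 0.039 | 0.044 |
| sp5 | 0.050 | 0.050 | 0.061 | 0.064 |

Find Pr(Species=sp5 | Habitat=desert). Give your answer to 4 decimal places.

0.2500

P(Habitat=desert) = 0.021 + 0.057 + 0.070 + 0.044 + 0.064 = 0.256.
P(Species=sp5 | Habitat=desert) = 0.064/0.256 = 0.2500.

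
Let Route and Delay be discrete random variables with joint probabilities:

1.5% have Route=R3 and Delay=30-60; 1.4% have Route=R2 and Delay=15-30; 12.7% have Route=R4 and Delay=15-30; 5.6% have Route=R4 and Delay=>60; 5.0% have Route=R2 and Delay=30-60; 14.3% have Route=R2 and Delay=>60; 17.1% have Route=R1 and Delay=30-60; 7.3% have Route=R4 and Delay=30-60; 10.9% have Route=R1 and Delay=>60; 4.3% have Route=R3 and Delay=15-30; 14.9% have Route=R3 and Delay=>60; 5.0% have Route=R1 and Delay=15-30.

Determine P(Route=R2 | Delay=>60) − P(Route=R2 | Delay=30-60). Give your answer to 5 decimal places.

0.15110

P(Delay=>60) = 0.109 + 0.143 + 0.149 + 0.056 = 0.457; P(Route=R2 | Delay=>60) = 0.143/0.457 = 0.312910.
P(Delay=30-60) = 0.171 + 0.050 + 0.015 + 0.073 = 0.309; P(Route=R2 | Delay=30-60) = 0.050/0.309 = 0.161812.
Difference = 0.15110.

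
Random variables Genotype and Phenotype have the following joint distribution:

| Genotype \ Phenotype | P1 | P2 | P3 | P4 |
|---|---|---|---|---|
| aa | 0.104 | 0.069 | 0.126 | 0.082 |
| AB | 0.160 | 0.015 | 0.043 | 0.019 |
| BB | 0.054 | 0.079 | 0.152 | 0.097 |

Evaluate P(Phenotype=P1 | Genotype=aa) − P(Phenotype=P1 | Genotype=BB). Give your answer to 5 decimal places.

P(Genotype=aa) = 0.104 + 0.069 + 0.126 + 0.082 = 0.381; P(Phenotype=P1 | Genotype=aa) = 0.104/0.381 = 0.272966.
P(Genotype=BB) = 0.054 + 0.079 + 0.152 + 0.097 = 0.382; P(Phenotype=P1 | Genotype=BB) = 0.054/0.382 = 0.141361.
Difference = 0.13160.

0.13160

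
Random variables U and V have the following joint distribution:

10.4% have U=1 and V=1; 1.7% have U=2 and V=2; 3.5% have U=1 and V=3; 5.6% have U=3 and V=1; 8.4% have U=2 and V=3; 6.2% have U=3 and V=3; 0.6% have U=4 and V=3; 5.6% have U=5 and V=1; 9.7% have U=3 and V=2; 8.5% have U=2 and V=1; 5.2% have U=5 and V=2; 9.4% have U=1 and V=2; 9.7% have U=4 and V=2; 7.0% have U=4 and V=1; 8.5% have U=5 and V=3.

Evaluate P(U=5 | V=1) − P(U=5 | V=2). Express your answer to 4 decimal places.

P(V=1) = 0.104 + 0.085 + 0.056 + 0.070 + 0.056 = 0.371; P(U=5 | V=1) = 0.056/0.371 = 0.15094.
P(V=2) = 0.094 + 0.017 + 0.097 + 0.097 + 0.052 = 0.357; P(U=5 | V=2) = 0.052/0.357 = 0.14566.
Difference = 0.0053.

0.0053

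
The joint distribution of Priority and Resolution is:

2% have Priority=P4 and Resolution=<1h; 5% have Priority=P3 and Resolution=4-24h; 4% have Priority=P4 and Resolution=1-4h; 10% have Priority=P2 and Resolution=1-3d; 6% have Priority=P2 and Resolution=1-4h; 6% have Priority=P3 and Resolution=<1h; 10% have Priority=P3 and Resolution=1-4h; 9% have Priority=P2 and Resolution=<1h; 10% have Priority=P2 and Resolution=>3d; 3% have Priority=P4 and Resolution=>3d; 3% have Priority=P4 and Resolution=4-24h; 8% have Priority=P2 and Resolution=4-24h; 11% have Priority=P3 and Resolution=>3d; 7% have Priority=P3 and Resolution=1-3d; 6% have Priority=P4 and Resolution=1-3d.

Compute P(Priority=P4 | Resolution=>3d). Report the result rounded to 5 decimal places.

P(Resolution=>3d) = 0.10 + 0.11 + 0.03 = 0.24.
P(Priority=P4 | Resolution=>3d) = 0.03/0.24 = 0.12500.

0.12500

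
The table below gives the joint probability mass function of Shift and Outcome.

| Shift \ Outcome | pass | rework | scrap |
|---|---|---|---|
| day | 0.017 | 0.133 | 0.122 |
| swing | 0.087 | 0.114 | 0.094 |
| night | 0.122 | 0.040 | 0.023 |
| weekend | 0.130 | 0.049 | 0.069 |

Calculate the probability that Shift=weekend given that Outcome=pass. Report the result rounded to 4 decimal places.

P(Outcome=pass) = 0.017 + 0.087 + 0.122 + 0.130 = 0.356.
P(Shift=weekend | Outcome=pass) = 0.130/0.356 = 0.3652.

0.3652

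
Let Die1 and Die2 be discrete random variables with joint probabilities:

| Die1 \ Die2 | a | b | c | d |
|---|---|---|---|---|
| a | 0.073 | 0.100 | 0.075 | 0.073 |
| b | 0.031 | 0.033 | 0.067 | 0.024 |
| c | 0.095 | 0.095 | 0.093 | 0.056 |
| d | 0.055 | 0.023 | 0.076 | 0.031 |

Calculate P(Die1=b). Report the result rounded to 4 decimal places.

P(Die1=b) = 0.031 + 0.033 + 0.067 + 0.024 = 0.155.

0.1550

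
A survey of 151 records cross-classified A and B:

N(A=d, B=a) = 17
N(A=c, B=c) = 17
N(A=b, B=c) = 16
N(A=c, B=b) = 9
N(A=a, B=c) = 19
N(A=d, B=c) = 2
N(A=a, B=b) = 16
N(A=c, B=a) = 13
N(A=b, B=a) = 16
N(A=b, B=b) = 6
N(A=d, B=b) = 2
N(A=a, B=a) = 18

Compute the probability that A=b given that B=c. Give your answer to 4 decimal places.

Total with B=c: 19 + 16 + 17 + 2 = 54.
P(A=b | B=c) = 16/54 = 0.2963.

0.2963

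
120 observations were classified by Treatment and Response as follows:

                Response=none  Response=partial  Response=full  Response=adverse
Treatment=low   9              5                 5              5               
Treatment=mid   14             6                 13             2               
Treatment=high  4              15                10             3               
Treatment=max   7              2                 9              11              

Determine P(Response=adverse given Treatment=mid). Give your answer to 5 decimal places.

0.05714

Total with Treatment=mid: 14 + 6 + 13 + 2 = 35.
P(Response=adverse | Treatment=mid) = 2/35 = 0.05714.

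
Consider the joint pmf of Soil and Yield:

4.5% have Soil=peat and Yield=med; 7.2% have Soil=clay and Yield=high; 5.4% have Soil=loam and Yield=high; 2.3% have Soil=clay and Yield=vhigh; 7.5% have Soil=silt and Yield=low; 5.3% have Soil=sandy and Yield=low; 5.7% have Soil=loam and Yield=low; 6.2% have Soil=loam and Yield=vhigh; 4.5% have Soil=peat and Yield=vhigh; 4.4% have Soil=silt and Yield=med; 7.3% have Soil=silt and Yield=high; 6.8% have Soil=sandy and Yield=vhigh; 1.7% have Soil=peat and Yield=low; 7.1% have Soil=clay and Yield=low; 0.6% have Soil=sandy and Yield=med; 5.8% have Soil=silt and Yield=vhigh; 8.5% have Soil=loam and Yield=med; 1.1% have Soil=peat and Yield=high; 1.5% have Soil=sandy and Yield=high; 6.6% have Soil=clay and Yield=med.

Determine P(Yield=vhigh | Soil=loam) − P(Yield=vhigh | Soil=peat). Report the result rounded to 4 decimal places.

P(Soil=loam) = 0.057 + 0.085 + 0.054 + 0.062 = 0.258; P(Yield=vhigh | Soil=loam) = 0.062/0.258 = 0.24031.
P(Soil=peat) = 0.017 + 0.045 + 0.011 + 0.045 = 0.118; P(Yield=vhigh | Soil=peat) = 0.045/0.118 = 0.38136.
Difference = -0.1410.

-0.1410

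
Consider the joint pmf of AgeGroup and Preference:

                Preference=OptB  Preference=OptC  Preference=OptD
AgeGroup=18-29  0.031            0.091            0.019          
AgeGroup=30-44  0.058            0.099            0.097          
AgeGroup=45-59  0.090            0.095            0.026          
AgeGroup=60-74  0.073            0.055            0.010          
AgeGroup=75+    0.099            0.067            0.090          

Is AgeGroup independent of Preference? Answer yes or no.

P(AgeGroup=75+) = 0.256 and P(Preference=OptC) = 0.407, so their product is 0.10419, but P(AgeGroup=75+, Preference=OptC) = 0.067. Since these differ, AgeGroup and Preference are not independent.

no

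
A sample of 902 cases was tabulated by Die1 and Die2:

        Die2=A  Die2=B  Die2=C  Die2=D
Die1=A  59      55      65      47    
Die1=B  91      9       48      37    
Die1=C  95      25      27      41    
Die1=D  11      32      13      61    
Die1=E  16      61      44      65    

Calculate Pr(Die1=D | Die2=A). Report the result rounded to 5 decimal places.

Total with Die2=A: 59 + 91 + 95 + 11 + 16 = 272.
P(Die1=D | Die2=A) = 11/272 = 0.04044.

0.04044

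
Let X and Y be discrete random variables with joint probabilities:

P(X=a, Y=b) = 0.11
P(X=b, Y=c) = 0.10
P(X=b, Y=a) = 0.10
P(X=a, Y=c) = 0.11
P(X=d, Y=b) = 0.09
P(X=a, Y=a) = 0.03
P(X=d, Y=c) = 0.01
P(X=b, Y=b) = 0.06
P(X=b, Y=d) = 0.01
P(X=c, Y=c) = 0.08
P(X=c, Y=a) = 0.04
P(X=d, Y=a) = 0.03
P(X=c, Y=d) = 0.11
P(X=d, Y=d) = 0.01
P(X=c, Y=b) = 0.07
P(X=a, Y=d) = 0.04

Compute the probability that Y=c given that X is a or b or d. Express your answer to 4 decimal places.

P(X=a) = 0.03 + 0.11 + 0.11 + 0.04 = 0.29.
P(X=b) = 0.10 + 0.06 + 0.10 + 0.01 = 0.27.
P(X=d) = 0.03 + 0.09 + 0.01 + 0.01 = 0.14.
P(X ∈ {a, b, d}) = 0.29 + 0.27 + 0.14 = 0.70; P(Y=c, X ∈ {a, b, d}) = 0.11 + 0.10 + 0.01 = 0.22.
P(Y=c | X ∈ {a, b, d}) = 0.22/0.70 = 0.3143.

0.3143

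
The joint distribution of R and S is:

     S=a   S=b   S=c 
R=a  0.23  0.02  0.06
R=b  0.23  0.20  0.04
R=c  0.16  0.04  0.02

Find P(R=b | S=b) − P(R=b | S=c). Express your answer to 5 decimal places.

0.43590

P(S=b) = 0.02 + 0.20 + 0.04 = 0.26; P(R=b | S=b) = 0.20/0.26 = 0.769231.
P(S=c) = 0.06 + 0.04 + 0.02 = 0.12; P(R=b | S=c) = 0.04/0.12 = 0.333333.
Difference = 0.43590.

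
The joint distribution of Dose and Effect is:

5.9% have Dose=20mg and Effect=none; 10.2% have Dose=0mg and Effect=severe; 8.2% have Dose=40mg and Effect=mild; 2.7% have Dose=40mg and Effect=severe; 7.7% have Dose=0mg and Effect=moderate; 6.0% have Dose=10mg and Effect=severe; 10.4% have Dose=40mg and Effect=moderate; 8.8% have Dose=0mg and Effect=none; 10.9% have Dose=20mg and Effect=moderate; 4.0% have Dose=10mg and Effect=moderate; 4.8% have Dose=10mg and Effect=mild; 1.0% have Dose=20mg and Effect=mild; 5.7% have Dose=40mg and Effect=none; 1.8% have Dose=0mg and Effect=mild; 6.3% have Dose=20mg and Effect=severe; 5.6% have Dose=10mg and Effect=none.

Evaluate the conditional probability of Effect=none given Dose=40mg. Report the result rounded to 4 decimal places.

0.2111

P(Dose=40mg) = 0.057 + 0.082 + 0.104 + 0.027 = 0.270.
P(Effect=none | Dose=40mg) = 0.057/0.270 = 0.2111.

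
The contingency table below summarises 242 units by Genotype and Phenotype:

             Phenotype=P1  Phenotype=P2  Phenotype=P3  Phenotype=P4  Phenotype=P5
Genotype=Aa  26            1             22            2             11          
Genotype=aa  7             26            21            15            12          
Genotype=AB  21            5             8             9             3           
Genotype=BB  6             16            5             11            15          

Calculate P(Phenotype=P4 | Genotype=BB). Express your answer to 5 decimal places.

0.20755

Total with Genotype=BB: 6 + 16 + 5 + 11 + 15 = 53.
P(Phenotype=P4 | Genotype=BB) = 11/53 = 0.20755.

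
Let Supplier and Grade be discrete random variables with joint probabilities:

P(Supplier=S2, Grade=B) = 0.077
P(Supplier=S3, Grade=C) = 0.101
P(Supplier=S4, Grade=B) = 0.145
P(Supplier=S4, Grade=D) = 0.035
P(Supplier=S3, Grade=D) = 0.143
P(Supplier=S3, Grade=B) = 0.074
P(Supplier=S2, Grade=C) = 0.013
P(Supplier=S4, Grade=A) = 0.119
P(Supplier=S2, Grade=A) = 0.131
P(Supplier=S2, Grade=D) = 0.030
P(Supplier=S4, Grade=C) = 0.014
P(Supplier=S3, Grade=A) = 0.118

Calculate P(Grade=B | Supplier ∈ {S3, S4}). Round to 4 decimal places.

0.2924

P(Supplier=S3) = 0.118 + 0.074 + 0.101 + 0.143 = 0.436.
P(Supplier=S4) = 0.119 + 0.145 + 0.014 + 0.035 = 0.313.
P(Supplier ∈ {S3, S4}) = 0.436 + 0.313 = 0.749; P(Grade=B, Supplier ∈ {S3, S4}) = 0.074 + 0.145 = 0.219.
P(Grade=B | Supplier ∈ {S3, S4}) = 0.219/0.749 = 0.2924.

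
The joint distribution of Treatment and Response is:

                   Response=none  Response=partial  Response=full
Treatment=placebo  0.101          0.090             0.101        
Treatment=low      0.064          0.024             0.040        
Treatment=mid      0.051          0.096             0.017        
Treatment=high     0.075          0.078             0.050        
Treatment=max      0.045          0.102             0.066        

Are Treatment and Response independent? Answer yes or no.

no

P(Treatment=mid) = 0.164 and P(Response=partial) = 0.390, so their product is 0.06396, but P(Treatment=mid, Response=partial) = 0.096. Since these differ, Treatment and Response are not independent.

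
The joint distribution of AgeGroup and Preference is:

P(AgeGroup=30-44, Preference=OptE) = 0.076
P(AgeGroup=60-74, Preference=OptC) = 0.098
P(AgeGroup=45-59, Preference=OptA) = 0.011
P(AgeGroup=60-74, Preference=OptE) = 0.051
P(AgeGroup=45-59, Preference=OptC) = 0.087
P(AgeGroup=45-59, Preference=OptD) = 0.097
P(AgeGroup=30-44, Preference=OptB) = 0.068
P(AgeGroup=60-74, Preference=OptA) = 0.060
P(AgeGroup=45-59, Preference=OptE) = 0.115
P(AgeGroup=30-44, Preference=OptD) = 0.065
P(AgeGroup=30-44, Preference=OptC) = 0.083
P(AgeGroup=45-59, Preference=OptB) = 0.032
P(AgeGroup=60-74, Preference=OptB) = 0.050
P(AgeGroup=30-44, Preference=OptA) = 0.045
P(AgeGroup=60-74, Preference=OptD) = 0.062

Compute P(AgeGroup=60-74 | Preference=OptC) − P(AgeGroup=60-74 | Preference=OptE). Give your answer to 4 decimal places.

0.1549

P(Preference=OptC) = 0.083 + 0.087 + 0.098 = 0.268; P(AgeGroup=60-74 | Preference=OptC) = 0.098/0.268 = 0.36567.
P(Preference=OptE) = 0.076 + 0.115 + 0.051 = 0.242; P(AgeGroup=60-74 | Preference=OptE) = 0.051/0.242 = 0.21074.
Difference = 0.1549.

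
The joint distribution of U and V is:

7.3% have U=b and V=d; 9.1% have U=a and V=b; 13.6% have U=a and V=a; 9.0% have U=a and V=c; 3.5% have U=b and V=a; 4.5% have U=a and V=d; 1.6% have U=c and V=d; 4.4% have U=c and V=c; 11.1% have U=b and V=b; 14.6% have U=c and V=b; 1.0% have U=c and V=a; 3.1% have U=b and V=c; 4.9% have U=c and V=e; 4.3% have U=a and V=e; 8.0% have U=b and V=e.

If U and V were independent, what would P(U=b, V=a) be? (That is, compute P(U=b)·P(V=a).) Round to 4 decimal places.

0.0597

P(U=b) = 0.035 + 0.111 + 0.031 + 0.073 + 0.080 = 0.330.
P(V=a) = 0.136 + 0.035 + 0.010 = 0.181.
Product: 0.330 × 0.181 = 0.0597.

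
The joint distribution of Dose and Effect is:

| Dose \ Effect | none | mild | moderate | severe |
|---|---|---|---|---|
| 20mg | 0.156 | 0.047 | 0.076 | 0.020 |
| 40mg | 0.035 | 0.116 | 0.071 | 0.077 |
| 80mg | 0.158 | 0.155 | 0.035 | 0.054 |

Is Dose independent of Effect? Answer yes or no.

P(Dose=40mg) = 0.299 and P(Effect=none) = 0.349, so their product is 0.10435, but P(Dose=40mg, Effect=none) = 0.035. Since these differ, Dose and Effect are not independent.

no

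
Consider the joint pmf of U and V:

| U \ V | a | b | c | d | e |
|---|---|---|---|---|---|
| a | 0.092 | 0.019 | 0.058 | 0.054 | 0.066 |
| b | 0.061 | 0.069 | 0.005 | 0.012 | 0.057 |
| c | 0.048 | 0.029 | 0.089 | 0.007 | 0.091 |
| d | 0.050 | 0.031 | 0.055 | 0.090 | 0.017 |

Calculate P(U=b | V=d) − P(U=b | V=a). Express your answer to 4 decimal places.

P(V=d) = 0.054 + 0.012 + 0.007 + 0.090 = 0.163; P(U=b | V=d) = 0.012/0.163 = 0.07362.
P(V=a) = 0.092 + 0.061 + 0.048 + 0.050 = 0.251; P(U=b | V=a) = 0.061/0.251 = 0.24303.
Difference = -0.1694.

-0.1694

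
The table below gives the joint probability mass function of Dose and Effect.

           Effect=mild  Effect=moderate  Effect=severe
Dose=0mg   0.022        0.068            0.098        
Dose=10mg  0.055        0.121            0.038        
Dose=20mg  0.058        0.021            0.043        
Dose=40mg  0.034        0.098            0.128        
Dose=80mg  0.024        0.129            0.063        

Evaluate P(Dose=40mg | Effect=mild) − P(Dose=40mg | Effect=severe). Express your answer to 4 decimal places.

P(Effect=mild) = 0.022 + 0.055 + 0.058 + 0.034 + 0.024 = 0.193; P(Dose=40mg | Effect=mild) = 0.034/0.193 = 0.17617.
P(Effect=severe) = 0.098 + 0.038 + 0.043 + 0.128 + 0.063 = 0.370; P(Dose=40mg | Effect=severe) = 0.128/0.370 = 0.34595.
Difference = -0.1698.

-0.1698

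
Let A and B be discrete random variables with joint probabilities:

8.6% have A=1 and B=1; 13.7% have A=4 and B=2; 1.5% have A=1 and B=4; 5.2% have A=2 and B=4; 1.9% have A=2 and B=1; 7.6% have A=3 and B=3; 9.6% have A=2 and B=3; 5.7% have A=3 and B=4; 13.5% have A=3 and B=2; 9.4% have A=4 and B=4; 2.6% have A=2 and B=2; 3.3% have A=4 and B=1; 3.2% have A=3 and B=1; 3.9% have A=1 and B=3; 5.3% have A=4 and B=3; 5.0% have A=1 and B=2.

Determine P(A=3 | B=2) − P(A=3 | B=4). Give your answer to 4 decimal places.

P(B=2) = 0.050 + 0.026 + 0.135 + 0.137 = 0.348; P(A=3 | B=2) = 0.135/0.348 = 0.38793.
P(B=4) = 0.015 + 0.052 + 0.057 + 0.094 = 0.218; P(A=3 | B=4) = 0.057/0.218 = 0.26147.
Difference = 0.1265.

0.1265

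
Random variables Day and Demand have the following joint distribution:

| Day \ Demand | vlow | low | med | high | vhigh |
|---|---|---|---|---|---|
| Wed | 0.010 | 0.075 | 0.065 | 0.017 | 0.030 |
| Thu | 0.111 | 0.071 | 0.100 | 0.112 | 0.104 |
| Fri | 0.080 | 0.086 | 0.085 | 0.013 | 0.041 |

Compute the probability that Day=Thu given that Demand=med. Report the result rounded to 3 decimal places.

0.400

P(Demand=med) = 0.065 + 0.100 + 0.085 = 0.250.
P(Day=Thu | Demand=med) = 0.100/0.250 = 0.400.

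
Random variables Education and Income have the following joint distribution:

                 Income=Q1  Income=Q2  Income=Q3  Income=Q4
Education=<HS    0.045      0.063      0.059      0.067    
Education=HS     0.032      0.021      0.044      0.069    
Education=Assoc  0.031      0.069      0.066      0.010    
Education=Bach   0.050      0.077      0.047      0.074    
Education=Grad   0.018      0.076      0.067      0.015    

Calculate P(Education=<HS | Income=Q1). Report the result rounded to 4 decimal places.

0.2557

P(Income=Q1) = 0.045 + 0.032 + 0.031 + 0.050 + 0.018 = 0.176.
P(Education=<HS | Income=Q1) = 0.045/0.176 = 0.2557.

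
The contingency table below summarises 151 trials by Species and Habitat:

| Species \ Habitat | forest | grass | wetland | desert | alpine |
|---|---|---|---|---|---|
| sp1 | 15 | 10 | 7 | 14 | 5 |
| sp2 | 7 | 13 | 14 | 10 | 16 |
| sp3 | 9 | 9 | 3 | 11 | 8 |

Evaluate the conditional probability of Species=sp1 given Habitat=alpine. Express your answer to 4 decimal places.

Total with Habitat=alpine: 5 + 16 + 8 = 29.
P(Species=sp1 | Habitat=alpine) = 5/29 = 0.1724.

0.1724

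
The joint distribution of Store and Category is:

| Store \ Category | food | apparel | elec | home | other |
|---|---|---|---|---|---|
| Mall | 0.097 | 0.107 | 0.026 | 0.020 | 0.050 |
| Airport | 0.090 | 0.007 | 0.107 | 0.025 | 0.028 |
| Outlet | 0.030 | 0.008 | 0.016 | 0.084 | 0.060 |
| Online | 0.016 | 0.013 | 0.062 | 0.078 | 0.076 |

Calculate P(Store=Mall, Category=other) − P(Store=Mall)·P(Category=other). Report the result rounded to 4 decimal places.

-0.0142

P(Store=Mall) = 0.097 + 0.107 + 0.026 + 0.020 + 0.050 = 0.300.
P(Category=other) = 0.050 + 0.028 + 0.060 + 0.076 = 0.214.
P(Store=Mall, Category=other) − P(Store=Mall)P(Category=other) = 0.050 − 0.300×0.214 = -0.0142.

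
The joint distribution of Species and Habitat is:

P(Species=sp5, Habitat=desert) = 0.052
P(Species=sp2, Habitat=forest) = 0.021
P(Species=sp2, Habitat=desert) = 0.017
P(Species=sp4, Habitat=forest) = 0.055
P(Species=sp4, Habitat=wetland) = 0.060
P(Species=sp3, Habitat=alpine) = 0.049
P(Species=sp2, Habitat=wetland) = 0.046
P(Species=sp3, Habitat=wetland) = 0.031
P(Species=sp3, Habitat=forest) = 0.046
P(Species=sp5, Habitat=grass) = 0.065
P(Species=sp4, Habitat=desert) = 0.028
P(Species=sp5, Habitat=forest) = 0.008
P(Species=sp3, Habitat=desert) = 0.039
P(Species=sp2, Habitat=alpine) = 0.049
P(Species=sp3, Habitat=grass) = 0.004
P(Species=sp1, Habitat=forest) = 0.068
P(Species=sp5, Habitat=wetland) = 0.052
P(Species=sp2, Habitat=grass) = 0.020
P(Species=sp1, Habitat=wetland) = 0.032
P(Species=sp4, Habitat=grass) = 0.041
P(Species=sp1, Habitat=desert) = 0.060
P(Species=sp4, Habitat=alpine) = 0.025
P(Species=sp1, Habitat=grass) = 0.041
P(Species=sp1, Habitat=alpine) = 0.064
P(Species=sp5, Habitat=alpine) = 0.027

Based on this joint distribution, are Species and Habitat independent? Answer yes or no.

no

P(Species=sp5) = 0.204 and P(Habitat=forest) = 0.198, so their product is 0.04039, but P(Species=sp5, Habitat=forest) = 0.008. Since these differ, Species and Habitat are not independent.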